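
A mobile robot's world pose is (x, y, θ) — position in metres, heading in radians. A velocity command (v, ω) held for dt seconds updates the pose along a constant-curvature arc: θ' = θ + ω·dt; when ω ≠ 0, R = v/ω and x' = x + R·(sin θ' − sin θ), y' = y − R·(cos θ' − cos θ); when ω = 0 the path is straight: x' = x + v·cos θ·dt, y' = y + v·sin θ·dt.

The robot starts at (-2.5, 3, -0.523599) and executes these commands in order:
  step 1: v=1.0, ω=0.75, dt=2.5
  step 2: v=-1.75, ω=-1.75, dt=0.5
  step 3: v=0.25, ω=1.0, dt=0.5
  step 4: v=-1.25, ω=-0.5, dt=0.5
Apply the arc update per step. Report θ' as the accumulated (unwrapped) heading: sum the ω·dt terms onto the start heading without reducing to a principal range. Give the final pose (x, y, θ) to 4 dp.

step 1: θ'=1.3514 (R=1.3333) → pose (-0.5320, 3.8645, 1.3514)
step 2: θ'=0.4764 (R=1.0000) → pose (-1.0494, 3.1935, 0.4764)
step 3: θ'=0.9764 (R=0.2500) → pose (-0.9569, 3.2757, 0.9764)
step 4: θ'=0.7264 (R=2.5000) → pose (-1.3677, 2.8068, 0.7264)

(-1.3677, 2.8068, 0.7264)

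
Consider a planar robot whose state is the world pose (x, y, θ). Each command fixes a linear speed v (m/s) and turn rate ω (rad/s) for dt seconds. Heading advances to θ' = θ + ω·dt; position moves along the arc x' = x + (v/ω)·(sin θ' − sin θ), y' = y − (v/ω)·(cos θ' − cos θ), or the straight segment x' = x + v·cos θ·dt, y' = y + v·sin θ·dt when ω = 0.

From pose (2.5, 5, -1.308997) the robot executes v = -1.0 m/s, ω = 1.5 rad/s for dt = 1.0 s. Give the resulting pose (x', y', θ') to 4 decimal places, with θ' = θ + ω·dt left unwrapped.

(1.7295, 5.4820, 0.1910)

θ' = -1.3090 + 1.5·1.0 = 0.1910
R = v/ω = -1.0/1.5 = -0.6667
x' = 2.5 + -0.6667·(sin 0.1910 − sin -1.3090) = 1.7295
y' = 5 − -0.6667·(cos 0.1910 − cos -1.3090) = 5.4820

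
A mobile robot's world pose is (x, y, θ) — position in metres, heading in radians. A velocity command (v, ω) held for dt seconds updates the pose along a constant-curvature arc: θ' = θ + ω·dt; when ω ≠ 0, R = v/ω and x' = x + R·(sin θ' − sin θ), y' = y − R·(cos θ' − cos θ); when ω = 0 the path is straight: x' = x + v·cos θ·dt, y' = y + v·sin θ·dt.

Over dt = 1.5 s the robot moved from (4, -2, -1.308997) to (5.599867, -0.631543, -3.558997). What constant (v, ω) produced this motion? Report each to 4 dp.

v = -1.7500, ω = -1.5000

Δθ = -3.558997 − -1.308997 = -2.250000
ω = Δθ/dt = -2.250000/1.5 = -1.5000
R = Δx/(sin θ' − sin θ) = 1.1667
v = R·ω = 1.1667·-1.5000 = -1.7500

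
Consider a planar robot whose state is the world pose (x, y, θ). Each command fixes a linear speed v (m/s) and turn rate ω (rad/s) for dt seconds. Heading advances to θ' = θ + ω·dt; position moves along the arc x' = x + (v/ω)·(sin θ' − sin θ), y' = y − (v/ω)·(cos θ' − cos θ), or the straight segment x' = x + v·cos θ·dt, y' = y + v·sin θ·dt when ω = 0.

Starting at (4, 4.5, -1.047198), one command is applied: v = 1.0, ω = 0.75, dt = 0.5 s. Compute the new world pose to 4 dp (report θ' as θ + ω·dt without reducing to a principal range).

θ' = -1.0472 + 0.75·0.5 = -0.6722
R = v/ω = 1.0/0.75 = 1.3333
x' = 4 + 1.3333·(sin -0.6722 − sin -1.0472) = 4.3244
y' = 4.5 − 1.3333·(cos -0.6722 − cos -1.0472) = 4.1234

(4.3244, 4.1234, -0.6722)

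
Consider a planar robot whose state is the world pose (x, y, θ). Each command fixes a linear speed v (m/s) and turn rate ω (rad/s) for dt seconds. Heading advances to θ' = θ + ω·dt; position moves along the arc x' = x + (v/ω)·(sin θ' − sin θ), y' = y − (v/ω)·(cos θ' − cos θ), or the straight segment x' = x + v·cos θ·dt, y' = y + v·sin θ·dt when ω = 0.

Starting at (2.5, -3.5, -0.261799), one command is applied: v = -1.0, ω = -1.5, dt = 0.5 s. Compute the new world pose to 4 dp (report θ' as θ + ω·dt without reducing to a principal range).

θ' = -0.2618 + -1.5·0.5 = -1.0118
R = v/ω = -1.0/-1.5 = 0.6667
x' = 2.5 + 0.6667·(sin -1.0118 − sin -0.2618) = 2.1074
y' = -3.5 − 0.6667·(cos -1.0118 − cos -0.2618) = -3.2096

(2.1074, -3.2096, -1.0118)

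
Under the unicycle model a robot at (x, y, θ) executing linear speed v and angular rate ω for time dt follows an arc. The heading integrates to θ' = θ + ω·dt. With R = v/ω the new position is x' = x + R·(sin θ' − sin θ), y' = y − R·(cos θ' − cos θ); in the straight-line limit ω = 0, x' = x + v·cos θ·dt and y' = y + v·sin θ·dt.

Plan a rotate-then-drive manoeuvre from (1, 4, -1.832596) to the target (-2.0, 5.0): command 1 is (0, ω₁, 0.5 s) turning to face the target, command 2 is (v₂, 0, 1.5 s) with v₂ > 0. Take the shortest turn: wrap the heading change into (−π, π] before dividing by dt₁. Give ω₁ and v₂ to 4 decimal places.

ω₁ = -3.2615, v₂ = 2.1082

heading to target = atan2(5−4, -2−1) = 2.8198
Δθ = wrap(2.8198 − -1.8326) = -1.6307; ω₁ = Δθ/dt₁ = -3.2615
distance = √((-2−1)² + (5−4)²) = 3.1623; v₂ = distance/dt₂ = 2.1082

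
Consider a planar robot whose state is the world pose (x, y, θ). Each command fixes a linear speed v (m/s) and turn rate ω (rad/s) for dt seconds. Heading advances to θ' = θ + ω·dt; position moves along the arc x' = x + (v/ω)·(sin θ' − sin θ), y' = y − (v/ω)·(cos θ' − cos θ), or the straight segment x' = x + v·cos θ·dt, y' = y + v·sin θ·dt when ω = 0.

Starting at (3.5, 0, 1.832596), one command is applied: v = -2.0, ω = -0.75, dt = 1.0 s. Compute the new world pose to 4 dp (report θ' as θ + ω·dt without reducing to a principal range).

(3.2793, -1.9410, 1.0826)

θ' = 1.8326 + -0.75·1.0 = 1.0826
R = v/ω = -2.0/-0.75 = 2.6667
x' = 3.5 + 2.6667·(sin 1.0826 − sin 1.8326) = 3.2793
y' = 0 − 2.6667·(cos 1.0826 − cos 1.8326) = -1.9410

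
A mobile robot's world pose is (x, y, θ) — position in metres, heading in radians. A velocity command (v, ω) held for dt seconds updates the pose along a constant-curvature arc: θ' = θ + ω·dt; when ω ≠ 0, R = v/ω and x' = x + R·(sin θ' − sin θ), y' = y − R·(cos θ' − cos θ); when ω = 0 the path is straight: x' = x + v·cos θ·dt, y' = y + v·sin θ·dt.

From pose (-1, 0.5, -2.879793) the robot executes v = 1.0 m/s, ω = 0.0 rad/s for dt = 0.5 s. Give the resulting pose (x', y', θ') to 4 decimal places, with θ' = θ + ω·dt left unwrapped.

θ' = -2.8798 + 0.0·0.5 = -2.8798
ω = 0 → straight: x' = -1 + 1.0·cos(-2.8798)·0.5 = -1.4830
y' = 0.5 + 1.0·sin(-2.8798)·0.5 = 0.3706

(-1.4830, 0.3706, -2.8798)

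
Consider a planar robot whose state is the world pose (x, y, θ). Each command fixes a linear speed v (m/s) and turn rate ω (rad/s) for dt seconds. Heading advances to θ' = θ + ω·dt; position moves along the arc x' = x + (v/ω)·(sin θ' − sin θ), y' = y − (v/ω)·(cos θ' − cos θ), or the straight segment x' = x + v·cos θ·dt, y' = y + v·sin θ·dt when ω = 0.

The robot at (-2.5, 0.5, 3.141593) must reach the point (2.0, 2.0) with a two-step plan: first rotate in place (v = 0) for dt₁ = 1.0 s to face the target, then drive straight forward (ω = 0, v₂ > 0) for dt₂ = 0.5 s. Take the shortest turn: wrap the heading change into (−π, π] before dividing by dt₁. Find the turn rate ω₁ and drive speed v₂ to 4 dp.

heading to target = atan2(2−0.5, 2−-2.5) = 0.3218
Δθ = wrap(0.3218 − 3.1416) = -2.8198; ω₁ = Δθ/dt₁ = -2.8198
distance = √((2−-2.5)² + (2−0.5)²) = 4.7434; v₂ = distance/dt₂ = 9.4868

ω₁ = -2.8198, v₂ = 9.4868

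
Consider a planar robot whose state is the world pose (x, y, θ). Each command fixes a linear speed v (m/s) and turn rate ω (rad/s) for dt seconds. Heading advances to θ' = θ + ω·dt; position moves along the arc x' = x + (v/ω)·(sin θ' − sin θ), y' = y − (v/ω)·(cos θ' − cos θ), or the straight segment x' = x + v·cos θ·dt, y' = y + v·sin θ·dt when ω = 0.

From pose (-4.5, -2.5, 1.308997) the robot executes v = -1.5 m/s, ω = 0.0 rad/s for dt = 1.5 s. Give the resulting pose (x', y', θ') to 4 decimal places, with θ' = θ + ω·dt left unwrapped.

(-5.0823, -4.6733, 1.3090)

θ' = 1.3090 + 0.0·1.5 = 1.3090
ω = 0 → straight: x' = -4.5 + -1.5·cos(1.3090)·1.5 = -5.0823
y' = -2.5 + -1.5·sin(1.3090)·1.5 = -4.6733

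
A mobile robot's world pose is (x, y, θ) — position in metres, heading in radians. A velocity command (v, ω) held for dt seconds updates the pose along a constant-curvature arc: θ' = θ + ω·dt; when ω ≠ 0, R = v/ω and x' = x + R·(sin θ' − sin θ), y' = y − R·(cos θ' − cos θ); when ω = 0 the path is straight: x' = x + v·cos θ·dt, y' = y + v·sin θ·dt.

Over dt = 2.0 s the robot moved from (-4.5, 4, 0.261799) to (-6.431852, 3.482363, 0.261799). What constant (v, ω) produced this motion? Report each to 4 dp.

Δθ = 0.261799 − 0.261799 = 0.000000
ω = Δθ/dt = 0.000000/2.0 = 0.0000
ω = 0 → v = (Δx·cos θ + Δy·sin θ)/dt = -1.0000

v = -1.0000, ω = 0.0000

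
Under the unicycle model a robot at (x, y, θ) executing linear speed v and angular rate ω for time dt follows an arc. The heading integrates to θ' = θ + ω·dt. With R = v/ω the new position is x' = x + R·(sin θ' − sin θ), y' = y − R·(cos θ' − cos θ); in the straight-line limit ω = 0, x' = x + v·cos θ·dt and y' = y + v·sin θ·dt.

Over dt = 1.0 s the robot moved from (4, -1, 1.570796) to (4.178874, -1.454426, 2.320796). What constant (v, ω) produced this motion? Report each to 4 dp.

Δθ = 2.320796 − 1.570796 = 0.750000
ω = Δθ/dt = 0.750000/1.0 = 0.7500
R = −Δy/(cos θ' − cos θ) = -0.6667
v = R·ω = -0.6667·0.7500 = -0.5000

v = -0.5000, ω = 0.7500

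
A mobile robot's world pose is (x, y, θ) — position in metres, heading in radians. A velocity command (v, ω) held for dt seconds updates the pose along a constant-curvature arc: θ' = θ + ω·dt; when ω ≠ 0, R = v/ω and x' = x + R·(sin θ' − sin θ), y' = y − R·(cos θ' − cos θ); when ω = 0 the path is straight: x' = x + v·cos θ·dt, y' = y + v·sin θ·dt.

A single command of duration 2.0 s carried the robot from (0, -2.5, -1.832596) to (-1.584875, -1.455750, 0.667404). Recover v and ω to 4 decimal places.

v = -1.2500, ω = 1.2500

Δθ = 0.667404 − -1.832596 = 2.500000
ω = Δθ/dt = 2.500000/2.0 = 1.2500
R = Δx/(sin θ' − sin θ) = -1.0000
v = R·ω = -1.0000·1.2500 = -1.2500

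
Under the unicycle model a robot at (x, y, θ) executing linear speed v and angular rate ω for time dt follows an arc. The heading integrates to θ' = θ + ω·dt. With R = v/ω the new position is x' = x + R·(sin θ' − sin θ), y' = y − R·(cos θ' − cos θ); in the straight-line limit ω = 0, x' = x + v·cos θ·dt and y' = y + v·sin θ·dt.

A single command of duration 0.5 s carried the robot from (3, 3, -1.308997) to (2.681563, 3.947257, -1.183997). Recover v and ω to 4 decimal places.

Δθ = -1.183997 − -1.308997 = 0.125000
ω = Δθ/dt = 0.125000/0.5 = 0.2500
R = −Δy/(cos θ' − cos θ) = -8.0000
v = R·ω = -8.0000·0.2500 = -2.0000

v = -2.0000, ω = 0.2500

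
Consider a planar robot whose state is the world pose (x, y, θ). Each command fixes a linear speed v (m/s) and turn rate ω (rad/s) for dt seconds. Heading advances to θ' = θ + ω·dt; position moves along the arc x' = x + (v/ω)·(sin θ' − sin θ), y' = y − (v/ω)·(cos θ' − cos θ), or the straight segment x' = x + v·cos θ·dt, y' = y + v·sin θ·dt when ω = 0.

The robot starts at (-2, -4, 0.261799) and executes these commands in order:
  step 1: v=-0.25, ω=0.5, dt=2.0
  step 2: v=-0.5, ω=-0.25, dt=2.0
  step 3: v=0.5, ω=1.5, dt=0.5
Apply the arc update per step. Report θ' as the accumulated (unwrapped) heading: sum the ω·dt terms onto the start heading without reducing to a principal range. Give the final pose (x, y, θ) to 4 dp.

step 1: θ'=1.2618 (R=-0.5000) → pose (-2.3469, -4.3309, 1.2618)
step 2: θ'=0.7618 (R=2.0000) → pose (-2.8717, -5.1699, 0.7618)
step 3: θ'=1.5118 (R=0.3333) → pose (-2.7691, -4.9484, 1.5118)

(-2.7691, -4.9484, 1.5118)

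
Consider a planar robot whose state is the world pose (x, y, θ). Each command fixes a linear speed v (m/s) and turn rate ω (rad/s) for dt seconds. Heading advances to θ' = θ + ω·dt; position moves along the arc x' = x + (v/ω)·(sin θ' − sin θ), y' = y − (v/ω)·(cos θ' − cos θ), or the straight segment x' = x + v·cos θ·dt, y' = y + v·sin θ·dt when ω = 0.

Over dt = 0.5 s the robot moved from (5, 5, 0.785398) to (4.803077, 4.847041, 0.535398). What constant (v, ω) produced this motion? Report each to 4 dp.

v = -0.5000, ω = -0.5000

Δθ = 0.535398 − 0.785398 = -0.250000
ω = Δθ/dt = -0.250000/0.5 = -0.5000
R = Δx/(sin θ' − sin θ) = 1.0000
v = R·ω = 1.0000·-0.5000 = -0.5000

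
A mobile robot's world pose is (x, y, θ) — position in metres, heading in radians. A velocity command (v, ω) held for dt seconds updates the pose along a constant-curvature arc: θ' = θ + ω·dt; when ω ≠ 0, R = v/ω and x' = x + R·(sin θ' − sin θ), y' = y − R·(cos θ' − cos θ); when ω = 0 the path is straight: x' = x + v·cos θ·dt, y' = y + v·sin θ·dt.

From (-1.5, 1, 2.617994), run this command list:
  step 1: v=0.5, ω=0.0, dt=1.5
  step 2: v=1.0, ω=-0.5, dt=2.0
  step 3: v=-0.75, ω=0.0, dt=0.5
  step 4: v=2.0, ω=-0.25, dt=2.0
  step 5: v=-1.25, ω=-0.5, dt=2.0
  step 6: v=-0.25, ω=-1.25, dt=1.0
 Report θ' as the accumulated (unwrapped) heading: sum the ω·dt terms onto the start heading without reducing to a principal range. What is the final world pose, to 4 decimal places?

step 1: θ'=2.6180 (straight) → pose (-2.1495, 1.3750, 2.6180)
step 2: θ'=1.6180 (R=-2.0000) → pose (-3.1473, 3.0127, 1.6180)
step 3: θ'=1.6180 (straight) → pose (-3.1296, 2.6381, 1.6180)
step 4: θ'=1.1180 (R=-8.0000) → pose (-2.3323, 6.5154, 1.1180)
step 5: θ'=0.1180 (R=2.5000) → pose (-4.2861, 5.1265, 0.1180)
step 6: θ'=-1.1320 (R=0.2000) → pose (-4.4907, 5.2402, -1.1320)

(-4.4907, 5.2402, -1.1320)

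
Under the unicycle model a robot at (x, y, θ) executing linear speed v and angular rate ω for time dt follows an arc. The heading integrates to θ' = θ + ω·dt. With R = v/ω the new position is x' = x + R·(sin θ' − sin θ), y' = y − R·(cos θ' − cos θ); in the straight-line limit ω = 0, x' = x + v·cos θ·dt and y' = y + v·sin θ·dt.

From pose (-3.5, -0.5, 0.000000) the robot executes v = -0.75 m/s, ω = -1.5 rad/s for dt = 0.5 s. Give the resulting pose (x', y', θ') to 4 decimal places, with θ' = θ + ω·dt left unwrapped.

θ' = 0.0000 + -1.5·0.5 = -0.7500
R = v/ω = -0.75/-1.5 = 0.5000
x' = -3.5 + 0.5000·(sin -0.7500 − sin 0.0000) = -3.8408
y' = -0.5 − 0.5000·(cos -0.7500 − cos 0.0000) = -0.3658

(-3.8408, -0.3658, -0.7500)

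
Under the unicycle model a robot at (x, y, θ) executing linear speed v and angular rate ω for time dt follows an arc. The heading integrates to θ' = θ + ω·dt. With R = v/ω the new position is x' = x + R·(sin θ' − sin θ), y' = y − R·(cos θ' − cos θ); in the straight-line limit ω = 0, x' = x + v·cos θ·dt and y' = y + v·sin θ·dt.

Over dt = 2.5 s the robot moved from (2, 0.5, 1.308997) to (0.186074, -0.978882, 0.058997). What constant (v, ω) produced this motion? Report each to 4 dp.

v = -1.0000, ω = -0.5000

Δθ = 0.058997 − 1.308997 = -1.250000
ω = Δθ/dt = -1.250000/2.5 = -0.5000
R = Δx/(sin θ' − sin θ) = 2.0000
v = R·ω = 2.0000·-0.5000 = -1.0000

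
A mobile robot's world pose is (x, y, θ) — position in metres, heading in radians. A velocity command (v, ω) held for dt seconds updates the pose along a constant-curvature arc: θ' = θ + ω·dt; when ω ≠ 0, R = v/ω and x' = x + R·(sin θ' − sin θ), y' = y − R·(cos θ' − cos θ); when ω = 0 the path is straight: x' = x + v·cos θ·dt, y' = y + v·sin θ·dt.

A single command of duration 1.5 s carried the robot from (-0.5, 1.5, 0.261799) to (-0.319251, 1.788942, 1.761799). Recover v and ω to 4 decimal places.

v = 0.2500, ω = 1.0000

Δθ = 1.761799 − 0.261799 = 1.500000
ω = Δθ/dt = 1.500000/1.5 = 1.0000
R = −Δy/(cos θ' − cos θ) = 0.2500
v = R·ω = 0.2500·1.0000 = 0.2500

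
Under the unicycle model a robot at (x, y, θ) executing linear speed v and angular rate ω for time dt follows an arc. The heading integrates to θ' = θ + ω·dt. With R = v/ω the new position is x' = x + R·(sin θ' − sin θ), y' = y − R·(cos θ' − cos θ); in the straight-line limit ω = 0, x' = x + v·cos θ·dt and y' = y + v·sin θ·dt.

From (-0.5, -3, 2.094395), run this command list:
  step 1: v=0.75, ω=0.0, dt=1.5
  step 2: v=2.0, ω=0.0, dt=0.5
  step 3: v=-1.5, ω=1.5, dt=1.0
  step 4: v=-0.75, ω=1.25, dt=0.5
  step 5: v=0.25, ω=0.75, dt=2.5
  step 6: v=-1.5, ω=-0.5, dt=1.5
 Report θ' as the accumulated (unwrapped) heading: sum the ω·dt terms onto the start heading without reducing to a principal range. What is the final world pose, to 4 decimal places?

step 1: θ'=2.0944 (straight) → pose (-1.0625, -2.0257, 2.0944)
step 2: θ'=2.0944 (straight) → pose (-1.5625, -1.1597, 2.0944)
step 3: θ'=3.5944 (R=-1.0000) → pose (-0.2590, -1.5589, 3.5944)
step 4: θ'=4.2194 (R=-0.6000) → pose (0.0071, -1.3033, 4.2194)
step 5: θ'=6.0944 (R=0.3333) → pose (0.2382, -1.7885, 6.0944)
step 6: θ'=5.3444 (R=3.0000) → pose (-1.6194, -0.6141, 5.3444)

(-1.6194, -0.6141, 5.3444)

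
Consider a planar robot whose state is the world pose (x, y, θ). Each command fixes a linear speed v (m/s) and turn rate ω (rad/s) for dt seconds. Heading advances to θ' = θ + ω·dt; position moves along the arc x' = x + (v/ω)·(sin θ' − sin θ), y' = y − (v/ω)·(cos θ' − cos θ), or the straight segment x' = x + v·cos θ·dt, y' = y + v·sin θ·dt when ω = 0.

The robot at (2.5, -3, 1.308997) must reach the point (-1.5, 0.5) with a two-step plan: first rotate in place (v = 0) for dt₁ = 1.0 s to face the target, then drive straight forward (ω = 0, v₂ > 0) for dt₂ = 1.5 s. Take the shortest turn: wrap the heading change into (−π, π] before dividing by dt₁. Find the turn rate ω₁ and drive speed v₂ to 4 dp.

heading to target = atan2(0.5−-3, -1.5−2.5) = 2.4228
Δθ = wrap(2.4228 − 1.3090) = 1.1138; ω₁ = Δθ/dt₁ = 1.1138
distance = √((-1.5−2.5)² + (0.5−-3)²) = 5.3151; v₂ = distance/dt₂ = 3.5434

ω₁ = 1.1138, v₂ = 3.5434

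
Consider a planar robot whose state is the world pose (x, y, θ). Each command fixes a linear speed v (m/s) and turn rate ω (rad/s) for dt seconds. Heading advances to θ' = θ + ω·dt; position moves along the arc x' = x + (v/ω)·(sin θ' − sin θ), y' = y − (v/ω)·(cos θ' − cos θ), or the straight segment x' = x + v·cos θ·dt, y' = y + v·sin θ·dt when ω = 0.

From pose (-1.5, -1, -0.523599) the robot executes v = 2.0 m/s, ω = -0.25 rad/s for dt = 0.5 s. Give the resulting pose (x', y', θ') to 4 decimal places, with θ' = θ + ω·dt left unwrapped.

(-0.6674, -1.5528, -0.6486)

θ' = -0.5236 + -0.25·0.5 = -0.6486
R = v/ω = 2.0/-0.25 = -8.0000
x' = -1.5 + -8.0000·(sin -0.6486 − sin -0.5236) = -0.6674
y' = -1 − -8.0000·(cos -0.6486 − cos -0.5236) = -1.5528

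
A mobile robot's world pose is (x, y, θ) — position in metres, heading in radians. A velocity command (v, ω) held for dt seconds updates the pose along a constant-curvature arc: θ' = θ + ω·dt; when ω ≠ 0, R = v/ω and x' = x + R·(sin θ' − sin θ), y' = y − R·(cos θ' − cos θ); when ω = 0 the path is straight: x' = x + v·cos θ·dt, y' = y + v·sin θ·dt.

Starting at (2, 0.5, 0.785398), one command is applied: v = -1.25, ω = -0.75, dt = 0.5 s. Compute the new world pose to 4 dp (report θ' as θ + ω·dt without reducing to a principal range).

(1.4864, 0.1502, 0.4104)

θ' = 0.7854 + -0.75·0.5 = 0.4104
R = v/ω = -1.25/-0.75 = 1.6667
x' = 2 + 1.6667·(sin 0.4104 − sin 0.7854) = 1.4864
y' = 0.5 − 1.6667·(cos 0.4104 − cos 0.7854) = 0.1502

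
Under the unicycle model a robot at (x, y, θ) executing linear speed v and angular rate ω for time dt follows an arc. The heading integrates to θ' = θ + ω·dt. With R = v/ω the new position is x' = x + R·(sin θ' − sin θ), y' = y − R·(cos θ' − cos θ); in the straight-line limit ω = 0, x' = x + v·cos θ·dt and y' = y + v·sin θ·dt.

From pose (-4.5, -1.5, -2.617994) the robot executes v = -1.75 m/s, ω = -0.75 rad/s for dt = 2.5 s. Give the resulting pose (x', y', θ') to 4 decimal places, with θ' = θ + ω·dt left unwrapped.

(-1.0559, -3.0129, -4.4930)

θ' = -2.6180 + -0.75·2.5 = -4.4930
R = v/ω = -1.75/-0.75 = 2.3333
x' = -4.5 + 2.3333·(sin -4.4930 − sin -2.6180) = -1.0559
y' = -1.5 − 2.3333·(cos -4.4930 − cos -2.6180) = -3.0129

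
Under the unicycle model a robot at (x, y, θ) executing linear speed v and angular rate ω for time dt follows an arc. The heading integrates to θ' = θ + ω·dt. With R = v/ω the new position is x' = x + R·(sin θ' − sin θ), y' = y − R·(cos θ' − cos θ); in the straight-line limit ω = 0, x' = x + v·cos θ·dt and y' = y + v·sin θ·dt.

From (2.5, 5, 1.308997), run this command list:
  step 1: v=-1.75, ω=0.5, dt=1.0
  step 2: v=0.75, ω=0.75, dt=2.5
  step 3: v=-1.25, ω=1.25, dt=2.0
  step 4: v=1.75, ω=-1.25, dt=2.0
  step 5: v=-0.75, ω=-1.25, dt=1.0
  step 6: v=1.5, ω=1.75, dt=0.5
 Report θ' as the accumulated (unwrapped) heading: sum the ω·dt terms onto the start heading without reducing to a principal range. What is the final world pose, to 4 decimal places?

(1.1582, 3.2841, 3.3090)

step 1: θ'=1.8090 (R=-3.5000) → pose (2.4796, 3.2683, 1.8090)
step 2: θ'=3.6840 (R=1.0000) → pose (0.9916, 3.8888, 3.6840)
step 3: θ'=6.1840 (R=-1.0000) → pose (0.5744, 5.7404, 6.1840)
step 4: θ'=3.6840 (R=-1.4000) → pose (1.1585, 3.1482, 3.6840)
step 5: θ'=2.4340 (R=0.6000) → pose (1.8582, 3.0903, 2.4340)
step 6: θ'=3.3090 (R=0.8571) → pose (1.1582, 3.2841, 3.3090)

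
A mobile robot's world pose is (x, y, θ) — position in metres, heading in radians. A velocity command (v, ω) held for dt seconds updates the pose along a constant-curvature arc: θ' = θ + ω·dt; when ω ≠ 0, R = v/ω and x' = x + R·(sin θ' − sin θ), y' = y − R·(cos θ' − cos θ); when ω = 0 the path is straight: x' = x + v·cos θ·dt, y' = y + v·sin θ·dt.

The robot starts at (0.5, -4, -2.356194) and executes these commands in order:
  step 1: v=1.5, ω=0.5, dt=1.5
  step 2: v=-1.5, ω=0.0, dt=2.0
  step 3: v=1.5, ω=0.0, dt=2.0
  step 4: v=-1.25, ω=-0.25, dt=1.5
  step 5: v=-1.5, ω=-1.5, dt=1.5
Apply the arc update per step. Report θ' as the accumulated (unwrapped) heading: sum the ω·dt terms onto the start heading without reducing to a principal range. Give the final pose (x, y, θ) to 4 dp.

(1.8387, -4.1334, -4.2312)

step 1: θ'=-1.6062 (R=3.0000) → pose (-0.3768, -6.0151, -1.6062)
step 2: θ'=-1.6062 (straight) → pose (-0.2706, -3.0170, -1.6062)
step 3: θ'=-1.6062 (straight) → pose (-0.3768, -6.0151, -1.6062)
step 4: θ'=-1.9812 (R=5.0000) → pose (0.0353, -4.1972, -1.9812)
step 5: θ'=-4.2312 (R=1.0000) → pose (1.8387, -4.1334, -4.2312)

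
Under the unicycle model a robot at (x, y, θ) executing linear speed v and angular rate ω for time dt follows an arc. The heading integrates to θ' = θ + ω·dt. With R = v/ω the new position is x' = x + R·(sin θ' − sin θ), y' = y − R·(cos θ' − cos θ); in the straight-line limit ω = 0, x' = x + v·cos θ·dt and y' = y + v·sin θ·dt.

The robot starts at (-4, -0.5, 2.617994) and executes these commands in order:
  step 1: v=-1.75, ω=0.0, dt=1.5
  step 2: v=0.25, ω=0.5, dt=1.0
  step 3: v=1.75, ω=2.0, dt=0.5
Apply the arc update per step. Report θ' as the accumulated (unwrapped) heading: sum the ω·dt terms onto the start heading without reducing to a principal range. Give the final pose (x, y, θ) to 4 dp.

step 1: θ'=2.6180 (straight) → pose (-1.7267, -1.8125, 2.6180)
step 2: θ'=3.1180 (R=0.5000) → pose (-1.9649, -1.7457, 3.1180)
step 3: θ'=4.1180 (R=0.8750) → pose (-2.7105, -2.1304, 4.1180)

(-2.7105, -2.1304, 4.1180)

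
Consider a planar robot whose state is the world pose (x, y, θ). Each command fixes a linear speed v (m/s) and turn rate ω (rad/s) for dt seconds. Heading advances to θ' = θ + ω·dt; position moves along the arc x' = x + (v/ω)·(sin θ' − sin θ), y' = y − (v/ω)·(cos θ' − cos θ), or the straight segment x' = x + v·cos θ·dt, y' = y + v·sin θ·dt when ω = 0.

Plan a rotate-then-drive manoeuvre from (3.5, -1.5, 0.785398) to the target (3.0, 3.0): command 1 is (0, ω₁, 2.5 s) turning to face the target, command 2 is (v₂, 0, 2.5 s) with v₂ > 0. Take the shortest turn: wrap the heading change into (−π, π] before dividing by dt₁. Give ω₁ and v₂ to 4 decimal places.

ω₁ = 0.3584, v₂ = 1.8111

heading to target = atan2(3−-1.5, 3−3.5) = 1.6815
Δθ = wrap(1.6815 − 0.7854) = 0.8961; ω₁ = Δθ/dt₁ = 0.3584
distance = √((3−3.5)² + (3−-1.5)²) = 4.5277; v₂ = distance/dt₂ = 1.8111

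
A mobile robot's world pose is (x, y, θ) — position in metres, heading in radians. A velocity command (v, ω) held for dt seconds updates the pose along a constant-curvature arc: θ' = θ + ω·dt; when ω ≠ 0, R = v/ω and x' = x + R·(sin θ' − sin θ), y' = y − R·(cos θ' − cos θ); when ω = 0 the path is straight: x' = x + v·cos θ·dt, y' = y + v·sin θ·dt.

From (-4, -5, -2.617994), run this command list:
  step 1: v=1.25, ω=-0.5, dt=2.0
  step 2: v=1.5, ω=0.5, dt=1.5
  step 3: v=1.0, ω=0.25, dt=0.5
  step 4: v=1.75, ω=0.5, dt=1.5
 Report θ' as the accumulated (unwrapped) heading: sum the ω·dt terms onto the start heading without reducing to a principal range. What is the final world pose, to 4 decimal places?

step 1: θ'=-3.6180 (R=-2.5000) → pose (-6.3965, -5.0566, -3.6180)
step 2: θ'=-2.8680 (R=3.0000) → pose (-8.5828, -4.8341, -2.8680)
step 3: θ'=-2.7430 (R=4.0000) → pose (-9.0545, -4.9989, -2.7430)
step 4: θ'=-1.9930 (R=3.5000) → pose (-10.8887, -6.7903, -1.9930)

(-10.8887, -6.7903, -1.9930)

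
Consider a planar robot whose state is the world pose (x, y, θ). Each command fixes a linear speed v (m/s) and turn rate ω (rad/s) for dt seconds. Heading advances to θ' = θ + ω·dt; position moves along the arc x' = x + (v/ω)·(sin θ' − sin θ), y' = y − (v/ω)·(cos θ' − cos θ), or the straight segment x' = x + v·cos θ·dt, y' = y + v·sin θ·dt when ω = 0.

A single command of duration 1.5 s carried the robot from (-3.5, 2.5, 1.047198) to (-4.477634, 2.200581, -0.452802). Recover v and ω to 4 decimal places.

Δθ = -0.452802 − 1.047198 = -1.500000
ω = Δθ/dt = -1.500000/1.5 = -1.0000
R = Δx/(sin θ' − sin θ) = 0.7500
v = R·ω = 0.7500·-1.0000 = -0.7500

v = -0.7500, ω = -1.0000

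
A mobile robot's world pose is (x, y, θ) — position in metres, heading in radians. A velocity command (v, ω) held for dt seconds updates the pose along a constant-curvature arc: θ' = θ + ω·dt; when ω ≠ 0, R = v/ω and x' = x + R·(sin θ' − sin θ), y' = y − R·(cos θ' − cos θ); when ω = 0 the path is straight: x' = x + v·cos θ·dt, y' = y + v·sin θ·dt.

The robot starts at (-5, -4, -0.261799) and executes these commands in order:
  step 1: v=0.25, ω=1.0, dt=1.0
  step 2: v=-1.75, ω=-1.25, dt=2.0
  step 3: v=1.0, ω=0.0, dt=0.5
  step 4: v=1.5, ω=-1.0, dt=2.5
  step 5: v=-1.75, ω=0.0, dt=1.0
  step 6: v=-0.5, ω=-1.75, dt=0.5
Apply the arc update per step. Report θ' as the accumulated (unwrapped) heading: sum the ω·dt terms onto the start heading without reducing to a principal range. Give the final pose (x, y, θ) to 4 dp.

(-9.2364, -5.3189, -5.1368)

step 1: θ'=0.7382 (R=0.2500) → pose (-4.7671, -3.9434, 0.7382)
step 2: θ'=-1.7618 (R=1.4000) → pose (-7.0837, -2.6421, -1.7618)
step 3: θ'=-1.7618 (straight) → pose (-7.1787, -3.1330, -1.7618)
step 4: θ'=-4.2618 (R=-1.5000) → pose (-10.0017, -3.5015, -4.2618)
step 5: θ'=-4.2618 (straight) → pose (-9.2395, -5.0768, -4.2618)
step 6: θ'=-5.1368 (R=0.2857) → pose (-9.2364, -5.3189, -5.1368)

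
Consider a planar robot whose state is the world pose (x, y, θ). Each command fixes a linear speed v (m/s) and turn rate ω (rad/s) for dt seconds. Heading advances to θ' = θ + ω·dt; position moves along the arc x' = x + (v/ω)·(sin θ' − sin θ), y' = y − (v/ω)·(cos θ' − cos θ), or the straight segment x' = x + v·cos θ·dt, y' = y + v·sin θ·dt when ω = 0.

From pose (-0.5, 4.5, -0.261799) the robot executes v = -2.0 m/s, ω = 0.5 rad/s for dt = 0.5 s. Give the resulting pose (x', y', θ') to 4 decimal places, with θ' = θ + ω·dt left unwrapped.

θ' = -0.2618 + 0.5·0.5 = -0.0118
R = v/ω = -2.0/0.5 = -4.0000
x' = -0.5 + -4.0000·(sin -0.0118 − sin -0.2618) = -1.4881
y' = 4.5 − -4.0000·(cos -0.0118 − cos -0.2618) = 4.6360

(-1.4881, 4.6360, -0.0118)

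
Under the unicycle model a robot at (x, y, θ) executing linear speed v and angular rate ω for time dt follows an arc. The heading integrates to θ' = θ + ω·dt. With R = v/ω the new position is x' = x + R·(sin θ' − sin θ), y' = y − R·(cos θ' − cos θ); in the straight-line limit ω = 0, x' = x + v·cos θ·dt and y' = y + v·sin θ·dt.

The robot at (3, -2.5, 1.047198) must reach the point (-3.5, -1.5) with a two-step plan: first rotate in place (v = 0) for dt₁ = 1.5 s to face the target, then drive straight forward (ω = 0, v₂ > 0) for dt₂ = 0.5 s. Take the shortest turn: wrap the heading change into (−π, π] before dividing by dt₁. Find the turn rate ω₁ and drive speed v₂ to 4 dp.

heading to target = atan2(-1.5−-2.5, -3.5−3) = 2.9889
Δθ = wrap(2.9889 − 1.0472) = 1.9417; ω₁ = Δθ/dt₁ = 1.2945
distance = √((-3.5−3)² + (-1.5−-2.5)²) = 6.5765; v₂ = distance/dt₂ = 13.1529

ω₁ = 1.2945, v₂ = 13.1529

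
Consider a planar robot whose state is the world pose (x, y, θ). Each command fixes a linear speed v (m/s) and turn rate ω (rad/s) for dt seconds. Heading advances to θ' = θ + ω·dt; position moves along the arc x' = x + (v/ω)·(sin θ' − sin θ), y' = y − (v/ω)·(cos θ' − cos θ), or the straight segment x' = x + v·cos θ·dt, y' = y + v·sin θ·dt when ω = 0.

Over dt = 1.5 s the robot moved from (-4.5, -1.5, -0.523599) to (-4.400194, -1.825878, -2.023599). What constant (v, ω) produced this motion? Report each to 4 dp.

v = 0.2500, ω = -1.0000

Δθ = -2.023599 − -0.523599 = -1.500000
ω = Δθ/dt = -1.500000/1.5 = -1.0000
R = −Δy/(cos θ' − cos θ) = -0.2500
v = R·ω = -0.2500·-1.0000 = 0.2500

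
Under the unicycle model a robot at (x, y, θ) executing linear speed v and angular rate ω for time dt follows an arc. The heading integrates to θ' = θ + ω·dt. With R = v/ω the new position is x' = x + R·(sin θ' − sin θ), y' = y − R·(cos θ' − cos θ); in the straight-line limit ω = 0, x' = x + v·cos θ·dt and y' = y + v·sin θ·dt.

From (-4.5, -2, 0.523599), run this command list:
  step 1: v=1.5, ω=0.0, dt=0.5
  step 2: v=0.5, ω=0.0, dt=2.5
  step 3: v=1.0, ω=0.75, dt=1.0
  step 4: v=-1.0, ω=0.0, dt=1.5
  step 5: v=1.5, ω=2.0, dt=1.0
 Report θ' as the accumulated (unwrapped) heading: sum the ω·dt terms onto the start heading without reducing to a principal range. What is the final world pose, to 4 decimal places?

step 1: θ'=0.5236 (straight) → pose (-3.8505, -1.6250, 0.5236)
step 2: θ'=0.5236 (straight) → pose (-2.7679, -1.0000, 0.5236)
step 3: θ'=1.2736 (R=1.3333) → pose (-2.1597, -0.2358, 1.2736)
step 4: θ'=1.2736 (straight) → pose (-2.5990, -1.6700, 1.2736)
step 5: θ'=3.2736 (R=0.7500) → pose (-3.4148, -0.7069, 3.2736)

(-3.4148, -0.7069, 3.2736)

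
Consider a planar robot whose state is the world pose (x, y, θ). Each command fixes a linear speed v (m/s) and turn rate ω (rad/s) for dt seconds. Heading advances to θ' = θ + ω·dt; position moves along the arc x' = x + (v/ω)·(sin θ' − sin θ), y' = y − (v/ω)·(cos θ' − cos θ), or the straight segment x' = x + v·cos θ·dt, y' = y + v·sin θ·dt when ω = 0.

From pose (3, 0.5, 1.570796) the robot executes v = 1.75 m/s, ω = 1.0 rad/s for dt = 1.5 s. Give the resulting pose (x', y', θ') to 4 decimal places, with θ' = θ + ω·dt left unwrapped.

θ' = 1.5708 + 1.0·1.5 = 3.0708
R = v/ω = 1.75/1.0 = 1.7500
x' = 3 + 1.7500·(sin 3.0708 − sin 1.5708) = 1.3738
y' = 0.5 − 1.7500·(cos 3.0708 − cos 1.5708) = 2.2456

(1.3738, 2.2456, 3.0708)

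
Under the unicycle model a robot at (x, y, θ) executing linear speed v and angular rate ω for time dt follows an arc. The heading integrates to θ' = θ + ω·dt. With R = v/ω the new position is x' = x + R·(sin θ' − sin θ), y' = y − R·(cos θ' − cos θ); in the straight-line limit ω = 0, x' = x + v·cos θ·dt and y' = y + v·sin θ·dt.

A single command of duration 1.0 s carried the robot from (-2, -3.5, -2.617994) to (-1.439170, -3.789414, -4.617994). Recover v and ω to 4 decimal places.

v = -0.7500, ω = -2.0000

Δθ = -4.617994 − -2.617994 = -2.000000
ω = Δθ/dt = -2.000000/1.0 = -2.0000
R = Δx/(sin θ' − sin θ) = 0.3750
v = R·ω = 0.3750·-2.0000 = -0.7500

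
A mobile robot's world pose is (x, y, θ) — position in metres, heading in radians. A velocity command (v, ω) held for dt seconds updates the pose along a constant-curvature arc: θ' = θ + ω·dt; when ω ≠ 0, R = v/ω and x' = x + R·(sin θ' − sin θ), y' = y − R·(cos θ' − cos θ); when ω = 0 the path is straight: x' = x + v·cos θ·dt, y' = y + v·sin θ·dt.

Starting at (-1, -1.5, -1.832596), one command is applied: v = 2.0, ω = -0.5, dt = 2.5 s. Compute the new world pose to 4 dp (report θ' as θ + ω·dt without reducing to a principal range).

θ' = -1.8326 + -0.5·2.5 = -3.0826
R = v/ω = 2.0/-0.5 = -4.0000
x' = -1 + -4.0000·(sin -3.0826 − sin -1.8326) = -4.6279
y' = -1.5 − -4.0000·(cos -3.0826 − cos -1.8326) = -4.4578

(-4.6279, -4.4578, -3.0826)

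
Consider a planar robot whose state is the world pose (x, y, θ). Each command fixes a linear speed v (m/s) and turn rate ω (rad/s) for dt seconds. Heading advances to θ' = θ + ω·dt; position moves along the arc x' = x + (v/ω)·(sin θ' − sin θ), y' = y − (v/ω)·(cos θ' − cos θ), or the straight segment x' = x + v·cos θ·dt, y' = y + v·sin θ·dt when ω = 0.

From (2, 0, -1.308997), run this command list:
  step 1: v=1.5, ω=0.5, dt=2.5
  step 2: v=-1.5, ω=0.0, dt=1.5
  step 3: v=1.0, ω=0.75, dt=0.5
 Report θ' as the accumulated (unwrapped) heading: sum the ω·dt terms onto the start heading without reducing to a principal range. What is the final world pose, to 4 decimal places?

step 1: θ'=-0.0590 (R=3.0000) → pose (4.7209, -2.2183, -0.0590)
step 2: θ'=-0.0590 (straight) → pose (2.4748, -2.0857, -0.0590)
step 3: θ'=0.3160 (R=1.3333) → pose (2.9678, -2.0220, 0.3160)

(2.9678, -2.0220, 0.3160)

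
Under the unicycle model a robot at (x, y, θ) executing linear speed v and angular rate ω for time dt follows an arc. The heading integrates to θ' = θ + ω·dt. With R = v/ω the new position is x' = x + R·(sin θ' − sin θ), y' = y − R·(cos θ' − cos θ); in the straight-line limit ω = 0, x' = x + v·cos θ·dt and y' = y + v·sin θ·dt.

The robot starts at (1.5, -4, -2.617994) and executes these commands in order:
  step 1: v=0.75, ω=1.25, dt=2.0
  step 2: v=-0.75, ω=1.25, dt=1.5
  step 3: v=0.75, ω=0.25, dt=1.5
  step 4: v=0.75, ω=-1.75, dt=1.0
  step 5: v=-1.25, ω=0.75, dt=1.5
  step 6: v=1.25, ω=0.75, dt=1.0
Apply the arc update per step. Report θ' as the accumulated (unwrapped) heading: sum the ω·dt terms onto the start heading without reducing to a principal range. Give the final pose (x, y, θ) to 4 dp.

step 1: θ'=-0.1180 (R=0.6000) → pose (1.7294, -5.1154, -0.1180)
step 2: θ'=1.7570 (R=-0.6000) → pose (1.0691, -5.8224, 1.7570)
step 3: θ'=2.1320 (R=3.0000) → pose (0.6608, -4.7811, 2.1320)
step 4: θ'=0.3820 (R=-0.4286) → pose (0.8639, -4.1554, 0.3820)
step 5: θ'=1.5070 (R=-1.6667) → pose (-0.1781, -5.5956, 1.5070)
step 6: θ'=2.2570 (R=1.6667) → pose (-0.5520, -4.4334, 2.2570)

(-0.5520, -4.4334, 2.2570)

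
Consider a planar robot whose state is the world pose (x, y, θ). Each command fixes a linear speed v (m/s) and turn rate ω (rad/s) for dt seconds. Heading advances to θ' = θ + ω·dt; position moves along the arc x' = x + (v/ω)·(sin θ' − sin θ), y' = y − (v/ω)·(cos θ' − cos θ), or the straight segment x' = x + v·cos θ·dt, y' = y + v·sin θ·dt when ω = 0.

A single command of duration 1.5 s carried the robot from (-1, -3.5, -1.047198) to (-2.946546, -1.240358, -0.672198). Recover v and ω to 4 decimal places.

Δθ = -0.672198 − -1.047198 = 0.375000
ω = Δθ/dt = 0.375000/1.5 = 0.2500
R = −Δy/(cos θ' − cos θ) = -8.0000
v = R·ω = -8.0000·0.2500 = -2.0000

v = -2.0000, ω = 0.2500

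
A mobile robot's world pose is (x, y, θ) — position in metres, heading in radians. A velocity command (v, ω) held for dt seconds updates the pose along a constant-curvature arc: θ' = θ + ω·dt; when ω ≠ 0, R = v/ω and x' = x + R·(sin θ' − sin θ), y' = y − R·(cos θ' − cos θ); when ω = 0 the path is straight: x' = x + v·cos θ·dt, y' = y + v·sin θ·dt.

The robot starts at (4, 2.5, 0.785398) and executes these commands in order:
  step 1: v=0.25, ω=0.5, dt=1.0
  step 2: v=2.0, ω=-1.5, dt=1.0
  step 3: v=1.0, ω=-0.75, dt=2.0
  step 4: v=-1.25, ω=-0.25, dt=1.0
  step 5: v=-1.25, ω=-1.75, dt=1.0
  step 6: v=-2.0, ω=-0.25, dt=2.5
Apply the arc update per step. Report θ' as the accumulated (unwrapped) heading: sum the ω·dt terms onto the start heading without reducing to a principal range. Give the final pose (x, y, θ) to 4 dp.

step 1: θ'=1.2854 (R=0.5000) → pose (4.1262, 2.7128, 1.2854)
step 2: θ'=-0.2146 (R=-1.3333) → pose (5.6896, 3.6401, -0.2146)
step 3: θ'=-1.7146 (R=-1.3333) → pose (6.7252, 2.1463, -1.7146)
step 4: θ'=-1.9646 (R=5.0000) → pose (7.0563, 3.3483, -1.9646)
step 5: θ'=-3.7146 (R=0.7143) → pose (8.1032, 3.6744, -3.7146)
step 6: θ'=-4.3396 (R=8.0000) → pose (11.2164, -0.1341, -4.3396)

(11.2164, -0.1341, -4.3396)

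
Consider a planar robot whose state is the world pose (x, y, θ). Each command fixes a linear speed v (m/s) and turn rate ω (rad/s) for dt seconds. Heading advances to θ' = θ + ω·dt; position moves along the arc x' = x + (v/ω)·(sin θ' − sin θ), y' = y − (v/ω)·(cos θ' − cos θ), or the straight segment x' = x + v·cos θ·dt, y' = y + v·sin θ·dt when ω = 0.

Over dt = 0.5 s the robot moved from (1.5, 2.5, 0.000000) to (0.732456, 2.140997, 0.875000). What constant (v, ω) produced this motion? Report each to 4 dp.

Δθ = 0.875000 − 0.000000 = 0.875000
ω = Δθ/dt = 0.875000/0.5 = 1.7500
R = Δx/(sin θ' − sin θ) = -1.0000
v = R·ω = -1.0000·1.7500 = -1.7500

v = -1.7500, ω = 1.7500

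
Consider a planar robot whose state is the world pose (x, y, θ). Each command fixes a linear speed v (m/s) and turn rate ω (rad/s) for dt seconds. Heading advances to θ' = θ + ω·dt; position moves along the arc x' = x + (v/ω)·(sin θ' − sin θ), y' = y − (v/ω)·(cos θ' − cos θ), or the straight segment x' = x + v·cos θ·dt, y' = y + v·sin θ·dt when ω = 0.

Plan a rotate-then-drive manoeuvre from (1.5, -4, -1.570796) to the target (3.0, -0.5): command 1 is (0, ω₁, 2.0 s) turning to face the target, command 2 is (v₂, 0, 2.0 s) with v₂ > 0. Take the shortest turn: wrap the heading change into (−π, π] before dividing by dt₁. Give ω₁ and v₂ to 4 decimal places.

ω₁ = 1.3684, v₂ = 1.9039

heading to target = atan2(-0.5−-4, 3−1.5) = 1.1659
Δθ = wrap(1.1659 − -1.5708) = 2.7367; ω₁ = Δθ/dt₁ = 1.3684
distance = √((3−1.5)² + (-0.5−-4)²) = 3.8079; v₂ = distance/dt₂ = 1.9039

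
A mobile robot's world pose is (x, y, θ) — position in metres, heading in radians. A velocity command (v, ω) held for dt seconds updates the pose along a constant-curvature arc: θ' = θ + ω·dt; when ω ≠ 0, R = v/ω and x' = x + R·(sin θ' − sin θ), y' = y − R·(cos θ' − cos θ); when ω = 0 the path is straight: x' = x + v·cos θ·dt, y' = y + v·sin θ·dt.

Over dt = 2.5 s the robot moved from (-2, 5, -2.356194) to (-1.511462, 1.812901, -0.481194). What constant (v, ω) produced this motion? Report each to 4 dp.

v = 1.5000, ω = 0.7500

Δθ = -0.481194 − -2.356194 = 1.875000
ω = Δθ/dt = 1.875000/2.5 = 0.7500
R = −Δy/(cos θ' − cos θ) = 2.0000
v = R·ω = 2.0000·0.7500 = 1.5000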